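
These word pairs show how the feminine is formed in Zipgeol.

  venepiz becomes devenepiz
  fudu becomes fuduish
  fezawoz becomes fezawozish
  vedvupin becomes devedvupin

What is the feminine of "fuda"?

fudaish

venepiz and fezawoz both end in -z yet inflect differently (devenepiz, fezawozish), so the final letter is not what conditions the rule; the first letter is.
"fuda" begins with f-. The stems beginning with f- (fezawoz → fezawozish, fudu → fuduish) add -ish.
So fuda → fudaish.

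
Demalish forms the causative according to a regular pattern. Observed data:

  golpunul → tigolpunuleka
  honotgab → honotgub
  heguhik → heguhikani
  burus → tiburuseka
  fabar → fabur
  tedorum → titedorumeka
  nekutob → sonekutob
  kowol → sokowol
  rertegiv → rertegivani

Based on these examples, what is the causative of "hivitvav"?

kowol and golpunul both end in -l yet inflect differently (sokowol, tigolpunuleka), so the final letter is not what conditions the rule; the last vowel is.
"hivitvav" has last vowel 'a'. The stems whose last vowel is 'a' (honotgab → honotgub, fabar → fabur) change the last vowel to 'u'.
So hivitvav → hivitvuv.

hivitvuv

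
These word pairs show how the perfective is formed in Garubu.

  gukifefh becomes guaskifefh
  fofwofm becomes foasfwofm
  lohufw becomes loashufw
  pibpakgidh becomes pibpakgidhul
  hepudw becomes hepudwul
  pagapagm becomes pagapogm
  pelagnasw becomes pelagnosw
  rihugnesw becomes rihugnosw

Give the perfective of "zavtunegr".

gukifefh and pibpakgidh both end in -h yet inflect differently (guaskifefh, pibpakgidhul), so the final letter is not what conditions the rule; the second-to-last letter is.
"zavtunegr" has second-to-last letter 'g'. The one such stem in the data (pagapagm → pagapogm) changes the last vowel to 'o' (as do pelagnasw, rihugnesw), so the same rule applies.
The other patterns: stems whose second-to-last letter is 'f' insert -as- after the first vowel; stems whose second-to-last letter is 'd' add -ul.
So zavtunegr → zavtunogr.

zavtunogr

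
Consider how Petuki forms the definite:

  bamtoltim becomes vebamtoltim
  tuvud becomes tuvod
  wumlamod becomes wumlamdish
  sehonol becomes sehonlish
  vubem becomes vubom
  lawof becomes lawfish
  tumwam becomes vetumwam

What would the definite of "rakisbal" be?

verakisbal

wumlamod and tuvud both end in -d yet inflect differently (wumlamdish, tuvod), so the final letter is not what conditions the rule; the last vowel is.
"rakisbal" has last vowel 'a'. The one such stem in the data (tumwam → vetumwam) adds the prefix ve-, so the same rule applies.
The other patterns: stems whose last vowel is 'o' delete the last vowel and add -ish; stems whose last vowel is 'e' or 'u' change the last vowel to 'o'.
So rakisbal → verakisbal.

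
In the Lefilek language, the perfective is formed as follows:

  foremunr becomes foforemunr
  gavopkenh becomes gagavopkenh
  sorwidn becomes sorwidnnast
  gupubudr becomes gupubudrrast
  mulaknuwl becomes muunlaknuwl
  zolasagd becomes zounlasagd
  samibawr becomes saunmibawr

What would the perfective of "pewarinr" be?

pepewarinr

foremunr and gupubudr both end in -r yet inflect differently (foforemunr, gupubudrrast), so the final letter is not what conditions the rule; the second-to-last letter is.
"pewarinr" has second-to-last letter 'n'. The stems whose second-to-last letter is 'n' (foremunr → foforemunr, gavopkenh → gagavopkenh) repeat the first consonant+vowel as a prefix.
The other patterns: stems whose second-to-last letter is 'd' double the final consonant and add -ast; stems whose second-to-last letter is 'g' or 'w' insert -un- after the first vowel.
So pewarinr → pepewarinr.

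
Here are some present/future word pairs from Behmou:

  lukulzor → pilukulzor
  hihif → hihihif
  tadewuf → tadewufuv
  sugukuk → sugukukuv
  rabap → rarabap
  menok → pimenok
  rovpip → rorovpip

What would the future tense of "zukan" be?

zuzukan

menok and sugukuk both end in -k yet inflect differently (pimenok, sugukukuv), so the final letter is not what conditions the rule; the last vowel is.
"zukan" has last vowel 'a'. The one such stem in the data (rabap → rarabap) repeats the first consonant+vowel as a prefix (as do hihif, rovpip), so the same rule applies.
So zukan → zuzukan.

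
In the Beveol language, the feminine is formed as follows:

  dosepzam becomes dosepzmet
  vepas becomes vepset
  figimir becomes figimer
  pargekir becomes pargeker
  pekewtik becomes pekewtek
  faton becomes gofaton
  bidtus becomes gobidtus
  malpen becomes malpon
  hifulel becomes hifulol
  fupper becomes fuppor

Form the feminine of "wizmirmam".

wizmirmmet

vepas and bidtus both end in -s yet inflect differently (vepset, gobidtus), so the final letter is not what conditions the rule; the last vowel is.
"wizmirmam" has last vowel 'a'. The stems whose last vowel is 'a' (dosepzam → dosepzmet, vepas → vepset) delete the last vowel and add -et.
So wizmirmam → wizmirmmet.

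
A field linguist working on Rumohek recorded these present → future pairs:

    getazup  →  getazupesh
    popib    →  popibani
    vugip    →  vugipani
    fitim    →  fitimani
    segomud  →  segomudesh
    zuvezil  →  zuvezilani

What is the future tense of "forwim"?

forwimani

vugip and getazup both end in -p yet inflect differently (vugipani, getazupesh), so the final letter is not what conditions the rule; the last vowel is.
"forwim" has last vowel 'i'. The stems whose last vowel is 'i' (vugip → vugipani, popib → popibani, fitim → fitimani) add -ani.
So forwim → forwimani.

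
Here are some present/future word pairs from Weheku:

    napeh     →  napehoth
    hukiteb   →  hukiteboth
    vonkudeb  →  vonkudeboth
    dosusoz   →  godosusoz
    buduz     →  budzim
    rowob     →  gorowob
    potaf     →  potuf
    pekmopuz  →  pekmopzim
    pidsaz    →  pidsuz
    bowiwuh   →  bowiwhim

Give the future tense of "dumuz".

dumzim

"dumuz" has last vowel 'u'. The stems whose last vowel is 'u' (pekmopuz → pekmopzim, buduz → budzim, bowiwuh → bowiwhim) delete the last vowel and add -im.
The other patterns: stems whose last vowel is 'o' add the prefix go-; stems whose last vowel is 'e' add -oth; stems whose last vowel is 'a' change the last vowel to 'u'.
So dumuz → dumzim.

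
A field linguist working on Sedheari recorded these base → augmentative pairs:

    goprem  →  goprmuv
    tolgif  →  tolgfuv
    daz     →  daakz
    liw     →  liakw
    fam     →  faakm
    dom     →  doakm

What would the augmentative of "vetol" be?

"vetol" has 2 vowels. The stems with 2 vowels (goprem → goprmuv, tolgif → tolgfuv) delete the last vowel and add -uv.
The other pattern: stems with 1 vowel insert -ak- after the first vowel.
So vetol → vetluv.

vetluv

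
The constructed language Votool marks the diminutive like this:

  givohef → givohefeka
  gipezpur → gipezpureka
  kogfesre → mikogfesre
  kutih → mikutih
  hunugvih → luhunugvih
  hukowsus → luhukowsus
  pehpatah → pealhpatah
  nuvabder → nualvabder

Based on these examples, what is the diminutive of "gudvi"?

gudvieka

"gudvi" begins with g-. The stems beginning with g- (givohef → givohefeka, gipezpur → gipezpureka) add -eka.
So gudvi → gudvieka.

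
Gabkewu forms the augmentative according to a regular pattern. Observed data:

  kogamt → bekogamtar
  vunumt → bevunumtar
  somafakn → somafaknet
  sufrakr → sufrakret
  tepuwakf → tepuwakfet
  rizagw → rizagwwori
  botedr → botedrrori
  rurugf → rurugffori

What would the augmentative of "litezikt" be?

liteziktet

sufrakr and botedr both end in -r yet inflect differently (sufrakret, botedrrori), so the final letter is not what conditions the rule; the second-to-last letter is.
"litezikt" has second-to-last letter 'k'. The stems whose second-to-last letter is 'k' (somafakn → somafaknet, sufrakr → sufrakret, tepuwakf → tepuwakfet) add -et.
So litezikt → liteziktet.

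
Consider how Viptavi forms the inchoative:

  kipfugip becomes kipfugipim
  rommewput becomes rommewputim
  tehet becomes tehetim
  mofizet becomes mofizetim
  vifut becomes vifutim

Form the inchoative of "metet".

metetim

Every pair shown (kipfugip → kipfugipim, rommewput → rommewputim, tehet → tehetim, …) follows the same rule: add -im.
So metet → metetim.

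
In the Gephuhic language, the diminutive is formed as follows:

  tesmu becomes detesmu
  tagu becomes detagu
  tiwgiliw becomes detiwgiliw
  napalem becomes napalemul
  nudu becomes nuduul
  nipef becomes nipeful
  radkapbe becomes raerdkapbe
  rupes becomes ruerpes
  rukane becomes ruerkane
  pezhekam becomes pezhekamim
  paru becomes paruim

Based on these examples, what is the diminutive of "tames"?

tesmu and nudu both end in -u yet inflect differently (detesmu, nuduul), so the final letter is not what conditions the rule; the first letter is.
"tames" begins with t-. The stems beginning with t- (tesmu → detesmu, tagu → detagu, tiwgiliw → detiwgiliw) add the prefix de-.
So tames → detames.

detames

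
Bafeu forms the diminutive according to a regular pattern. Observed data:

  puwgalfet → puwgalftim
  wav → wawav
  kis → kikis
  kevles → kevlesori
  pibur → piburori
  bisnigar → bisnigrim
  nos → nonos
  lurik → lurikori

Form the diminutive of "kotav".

kotavori

"kotav" has 2 vowels. The stems with 2 vowels (kevles → kevlesori, lurik → lurikori, pibur → piburori) add -ori.
The other patterns: stems with 1 vowel repeat the first consonant+vowel as a prefix; stems with 3 vowels delete the last vowel and add -im.
So kotav → kotavori.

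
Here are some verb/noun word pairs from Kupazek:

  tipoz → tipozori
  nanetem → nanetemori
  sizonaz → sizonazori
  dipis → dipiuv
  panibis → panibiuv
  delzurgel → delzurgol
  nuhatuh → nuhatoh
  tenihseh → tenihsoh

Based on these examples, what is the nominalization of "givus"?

givuuv

nanetem and delzurgel both have last vowel 'e' yet inflect differently (nanetemori, delzurgol), so the last vowel is not what conditions the rule; the final letter is.
"givus" ends in -s. The stems ending in -s (dipis → dipiuv, panibis → panibiuv) drop the final letter and add -uv.
The other patterns: stems ending in -m or -z add -ori; stems ending in -h or -l change the last vowel to 'o'.
So givus → givuuv.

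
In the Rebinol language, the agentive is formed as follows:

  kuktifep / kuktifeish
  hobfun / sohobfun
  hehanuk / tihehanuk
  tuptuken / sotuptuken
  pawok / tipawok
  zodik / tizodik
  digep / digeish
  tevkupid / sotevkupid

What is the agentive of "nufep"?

digep and tuptuken both have last vowel 'e' yet inflect differently (digeish, sotuptuken), so the last vowel is not what conditions the rule; the final letter is.
"nufep" ends in -p. The stems ending in -p (digep → digeish, kuktifep → kuktifeish) drop the final letter and add -ish.
The other patterns: stems ending in -k add the prefix ti-; stems ending in -d or -n add the prefix so-.
So nufep → nufeish.

nufeish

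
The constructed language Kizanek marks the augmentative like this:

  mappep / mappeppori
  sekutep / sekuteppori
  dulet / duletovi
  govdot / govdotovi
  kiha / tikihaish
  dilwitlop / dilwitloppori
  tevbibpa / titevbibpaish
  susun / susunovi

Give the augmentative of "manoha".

sekutep and dulet both have last vowel 'e' yet inflect differently (sekuteppori, duletovi), so the last vowel is not what conditions the rule; the final letter is.
"manoha" ends in -a. The stems ending in -a (kiha → tikihaish, tevbibpa → titevbibpaish) add ti- … -ish around the stem.
The other patterns: stems ending in -p double the final consonant and add -ori; stems ending in -n or -t add -ovi.
So manoha → timanohaish.

timanohaish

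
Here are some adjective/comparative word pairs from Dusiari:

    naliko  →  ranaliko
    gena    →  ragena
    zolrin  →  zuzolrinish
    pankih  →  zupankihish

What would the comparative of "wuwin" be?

"wuwin" ends in a consonant. The stems ending in a consonant (pankih → zupankihish, zolrin → zuzolrinish) add zu- … -ish around the stem.
The other pattern: stems ending in a vowel add the prefix ra-.
So wuwin → zuwuwinish.

zuwuwinish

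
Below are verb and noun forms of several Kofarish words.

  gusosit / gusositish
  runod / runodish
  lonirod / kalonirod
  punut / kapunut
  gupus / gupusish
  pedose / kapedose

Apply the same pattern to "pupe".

runod and lonirod both end in -d yet inflect differently (runodish, kalonirod), so the final letter is not what conditions the rule; the first letter is.
"pupe" begins with p-. The stems beginning with p- (pedose → kapedose, punut → kapunut) add the prefix ka-.
The other pattern: stems beginning with g- or r- add -ish.
So pupe → kapupe.

kapupe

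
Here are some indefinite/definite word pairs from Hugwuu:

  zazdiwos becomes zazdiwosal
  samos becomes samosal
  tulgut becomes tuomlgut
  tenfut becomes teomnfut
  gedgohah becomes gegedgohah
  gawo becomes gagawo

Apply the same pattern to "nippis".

nippisal

zazdiwos and gawo both have last vowel 'o' yet inflect differently (zazdiwosal, gagawo), so the last vowel is not what conditions the rule; the final letter is.
"nippis" ends in -s. The stems ending in -s (zazdiwos → zazdiwosal, samos → samosal) add -al.
So nippis → nippisal.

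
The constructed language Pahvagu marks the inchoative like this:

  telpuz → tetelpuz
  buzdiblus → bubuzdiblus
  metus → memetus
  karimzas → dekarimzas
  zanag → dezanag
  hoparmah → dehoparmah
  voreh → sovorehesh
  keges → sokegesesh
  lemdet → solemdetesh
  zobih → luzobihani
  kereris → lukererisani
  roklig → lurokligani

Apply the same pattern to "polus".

"polus" has last vowel 'u'. The stems whose last vowel is 'u' (telpuz → tetelpuz, buzdiblus → bubuzdiblus, metus → memetus) repeat the first consonant+vowel as a prefix.
So polus → popolus.

popolus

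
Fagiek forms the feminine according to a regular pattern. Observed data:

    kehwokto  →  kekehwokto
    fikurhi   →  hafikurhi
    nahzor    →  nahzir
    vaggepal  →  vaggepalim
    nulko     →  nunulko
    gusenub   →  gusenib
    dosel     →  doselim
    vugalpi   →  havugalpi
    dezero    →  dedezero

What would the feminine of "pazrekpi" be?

hapazrekpi

"pazrekpi" ends in -i. The stems ending in -i (fikurhi → hafikurhi, vugalpi → havugalpi) add the prefix ha-.
The other patterns: stems ending in -l add -im; stems ending in -o repeat the first consonant+vowel as a prefix; stems ending in -b or -r change the last vowel to 'i'.
So pazrekpi → hapazrekpi.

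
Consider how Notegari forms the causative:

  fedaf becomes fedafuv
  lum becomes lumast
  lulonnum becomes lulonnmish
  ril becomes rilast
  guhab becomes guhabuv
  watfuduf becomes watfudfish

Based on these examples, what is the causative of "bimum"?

fedaf and watfuduf both end in -f yet inflect differently (fedafuv, watfudfish), so the final letter is not what conditions the rule; the number of vowels is.
"bimum" has 2 vowels. The stems with 2 vowels (fedaf → fedafuv, guhab → guhabuv) add -uv.
The other patterns: stems with 1 vowel add -ast; stems with 3 vowels delete the last vowel and add -ish.
So bimum → bimumuv.

bimumuv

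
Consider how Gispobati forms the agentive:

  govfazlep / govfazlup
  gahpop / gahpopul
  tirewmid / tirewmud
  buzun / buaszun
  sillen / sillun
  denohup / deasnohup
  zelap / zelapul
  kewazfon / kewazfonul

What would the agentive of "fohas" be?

"fohas" has last vowel 'a'. The one such stem in the data (zelap → zelapul) adds -ul, so the same rule applies.
The other patterns: stems whose last vowel is 'u' insert -as- after the first vowel; stems whose last vowel is 'e' or 'i' change the last vowel to 'u'.
So fohas → fohasul.

fohasul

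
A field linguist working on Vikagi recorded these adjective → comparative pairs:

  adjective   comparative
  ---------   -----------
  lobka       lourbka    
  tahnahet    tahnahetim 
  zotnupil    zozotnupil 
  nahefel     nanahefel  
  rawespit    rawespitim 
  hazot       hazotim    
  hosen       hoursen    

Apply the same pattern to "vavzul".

vavavzul

nahefel and tahnahet both have last vowel 'e' yet inflect differently (nanahefel, tahnahetim), so the last vowel is not what conditions the rule; the final letter is.
"vavzul" ends in -l. The stems ending in -l (zotnupil → zozotnupil, nahefel → nanahefel) repeat the first consonant+vowel as a prefix.
So vavzul → vavavzul.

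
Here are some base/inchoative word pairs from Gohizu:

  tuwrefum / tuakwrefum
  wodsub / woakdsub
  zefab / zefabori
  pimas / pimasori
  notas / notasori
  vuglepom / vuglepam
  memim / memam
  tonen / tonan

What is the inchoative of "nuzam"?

wodsub and zefab both end in -b yet inflect differently (woakdsub, zefabori), so the final letter is not what conditions the rule; the last vowel is.
"nuzam" has last vowel 'a'. The stems whose last vowel is 'a' (zefab → zefabori, pimas → pimasori, notas → notasori) add -ori.
The other patterns: stems whose last vowel is 'u' insert -ak- after the first vowel; stems whose last vowel is 'e', 'i' or 'o' change the last vowel to 'a'.
So nuzam → nuzamori.

nuzamori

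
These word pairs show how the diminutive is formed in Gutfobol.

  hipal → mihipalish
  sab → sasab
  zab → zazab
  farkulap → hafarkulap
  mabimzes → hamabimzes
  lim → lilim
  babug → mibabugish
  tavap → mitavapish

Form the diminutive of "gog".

gogog

"gog" has 1 vowel. The stems with 1 vowel (zab → zazab, lim → lilim, sab → sasab) repeat the first consonant+vowel as a prefix.
So gog → gogog.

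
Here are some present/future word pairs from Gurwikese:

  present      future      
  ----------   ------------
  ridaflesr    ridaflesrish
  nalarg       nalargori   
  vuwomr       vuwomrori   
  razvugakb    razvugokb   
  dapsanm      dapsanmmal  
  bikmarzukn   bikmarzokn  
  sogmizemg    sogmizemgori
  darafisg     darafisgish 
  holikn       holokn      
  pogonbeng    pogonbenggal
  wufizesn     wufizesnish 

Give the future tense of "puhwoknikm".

puhwoknokm

"puhwoknikm" has second-to-last letter 'k'. The stems whose second-to-last letter is 'k' (holikn → holokn, razvugakb → razvugokb, bikmarzukn → bikmarzokn) change the last vowel to 'o'.
The other patterns: stems whose second-to-last letter is 'm' or 'r' add -ori; stems whose second-to-last letter is 'n' double the final consonant and add -al; stems whose second-to-last letter is 's' add -ish.
So puhwoknikm → puhwoknokm.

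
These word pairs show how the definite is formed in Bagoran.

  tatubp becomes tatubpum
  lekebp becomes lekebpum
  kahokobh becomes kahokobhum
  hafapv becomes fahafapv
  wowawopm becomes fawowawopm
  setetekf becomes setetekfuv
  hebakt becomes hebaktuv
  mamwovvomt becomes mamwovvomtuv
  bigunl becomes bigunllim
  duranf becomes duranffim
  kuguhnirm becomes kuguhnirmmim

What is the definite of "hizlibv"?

setetekf and duranf both end in -f yet inflect differently (setetekfuv, duranffim), so the final letter is not what conditions the rule; the second-to-last letter is.
"hizlibv" has second-to-last letter 'b'. The stems whose second-to-last letter is 'b' (tatubp → tatubpum, lekebp → lekebpum, kahokobh → kahokobhum) add -um.
The other patterns: stems whose second-to-last letter is 'p' add the prefix fa-; stems whose second-to-last letter is 'k' or 'm' add -uv; stems whose second-to-last letter is 'n' or 'r' double the final consonant and add -im.
So hizlibv → hizlibvum.

hizlibvum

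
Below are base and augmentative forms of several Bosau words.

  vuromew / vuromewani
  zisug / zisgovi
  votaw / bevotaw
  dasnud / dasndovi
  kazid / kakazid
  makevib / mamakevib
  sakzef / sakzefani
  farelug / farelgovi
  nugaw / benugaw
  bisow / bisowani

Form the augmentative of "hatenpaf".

behatenpaf

"hatenpaf" has last vowel 'a'. The stems whose last vowel is 'a' (nugaw → benugaw, votaw → bevotaw) add the prefix be-.
The other patterns: stems whose last vowel is 'i' repeat the first consonant+vowel as a prefix; stems whose last vowel is 'u' delete the last vowel and add -ovi; stems whose last vowel is 'e' or 'o' add -ani.
So hatenpaf → behatenpaf.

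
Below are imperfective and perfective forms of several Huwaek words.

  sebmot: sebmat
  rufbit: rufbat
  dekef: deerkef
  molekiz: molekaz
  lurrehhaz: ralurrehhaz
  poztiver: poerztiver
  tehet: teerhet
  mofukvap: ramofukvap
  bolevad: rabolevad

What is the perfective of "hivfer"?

"hivfer" has last vowel 'e'. The stems whose last vowel is 'e' (dekef → deerkef, poztiver → poerztiver, tehet → teerhet) insert -er- after the first vowel.
So hivfer → hiervfer.

hiervfer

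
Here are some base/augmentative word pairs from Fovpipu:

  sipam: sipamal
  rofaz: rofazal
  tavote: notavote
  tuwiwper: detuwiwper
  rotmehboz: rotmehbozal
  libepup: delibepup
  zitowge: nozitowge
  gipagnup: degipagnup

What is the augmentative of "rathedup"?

tavote and tuwiwper both have last vowel 'e' yet inflect differently (notavote, detuwiwper), so the last vowel is not what conditions the rule; the final letter is.
"rathedup" ends in -p. The stems ending in -p (gipagnup → degipagnup, libepup → delibepup) add the prefix de-.
So rathedup → derathedup.

derathedup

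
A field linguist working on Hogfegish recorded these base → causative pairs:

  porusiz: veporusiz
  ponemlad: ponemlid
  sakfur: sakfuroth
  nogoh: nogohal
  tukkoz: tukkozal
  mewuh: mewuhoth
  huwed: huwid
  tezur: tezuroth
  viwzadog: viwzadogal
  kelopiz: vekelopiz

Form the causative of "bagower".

bagowir

mewuh and nogoh both end in -h yet inflect differently (mewuhoth, nogohal), so the final letter is not what conditions the rule; the last vowel is.
"bagower" has last vowel 'e'. The one such stem in the data (huwed → huwid) changes the last vowel to 'i' (as does ponemlad), so the same rule applies.
The other patterns: stems whose last vowel is 'u' add -oth; stems whose last vowel is 'i' add the prefix ve-; stems whose last vowel is 'o' add -al.
So bagower → bagowir.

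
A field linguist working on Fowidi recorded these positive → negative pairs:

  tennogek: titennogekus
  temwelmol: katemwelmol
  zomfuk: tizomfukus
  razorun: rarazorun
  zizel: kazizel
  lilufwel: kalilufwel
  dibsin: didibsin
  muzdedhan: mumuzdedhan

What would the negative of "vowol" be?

"vowol" ends in -l. The stems ending in -l (temwelmol → katemwelmol, lilufwel → kalilufwel, zizel → kazizel) add the prefix ka-.
So vowol → kavowol.

kavowol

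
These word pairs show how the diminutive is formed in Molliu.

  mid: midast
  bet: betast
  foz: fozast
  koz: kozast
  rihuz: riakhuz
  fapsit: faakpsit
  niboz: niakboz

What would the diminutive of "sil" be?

"sil" has 1 vowel. The stems with 1 vowel (mid → midast, bet → betast, foz → fozast) add -ast.
So sil → silast.

silast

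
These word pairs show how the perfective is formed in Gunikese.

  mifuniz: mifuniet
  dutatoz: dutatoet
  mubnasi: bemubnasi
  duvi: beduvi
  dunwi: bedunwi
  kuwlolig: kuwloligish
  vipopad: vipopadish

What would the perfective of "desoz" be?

desoet

mifuniz and mubnasi both have last vowel 'i' yet inflect differently (mifuniet, bemubnasi), so the last vowel is not what conditions the rule; the final letter is.
"desoz" ends in -z. The stems ending in -z (mifuniz → mifuniet, dutatoz → dutatoet) drop the final letter and add -et.
So desoz → desoet.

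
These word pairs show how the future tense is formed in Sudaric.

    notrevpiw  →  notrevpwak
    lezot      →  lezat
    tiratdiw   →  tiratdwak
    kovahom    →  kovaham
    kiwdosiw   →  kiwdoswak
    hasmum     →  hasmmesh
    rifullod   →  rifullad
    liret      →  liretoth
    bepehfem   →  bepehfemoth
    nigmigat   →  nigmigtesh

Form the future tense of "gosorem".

gosoremoth

kovahom and hasmum both end in -m yet inflect differently (kovaham, hasmmesh), so the final letter is not what conditions the rule; the last vowel is.
"gosorem" has last vowel 'e'. The stems whose last vowel is 'e' (bepehfem → bepehfemoth, liret → liretoth) add -oth.
So gosorem → gosoremoth.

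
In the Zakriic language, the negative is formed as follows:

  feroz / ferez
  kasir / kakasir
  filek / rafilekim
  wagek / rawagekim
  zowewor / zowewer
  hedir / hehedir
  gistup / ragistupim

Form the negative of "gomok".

gomek

hedir and zowewor both end in -r yet inflect differently (hehedir, zowewer), so the final letter is not what conditions the rule; the last vowel is.
"gomok" has last vowel 'o'. The stems whose last vowel is 'o' (zowewor → zowewer, feroz → ferez) change the last vowel to 'e'.
So gomok → gomek.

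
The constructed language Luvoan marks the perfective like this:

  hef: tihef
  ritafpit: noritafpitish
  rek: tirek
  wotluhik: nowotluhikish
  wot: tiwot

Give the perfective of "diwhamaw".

"diwhamaw" has 3 vowels. The stems with 3 vowels (ritafpit → noritafpitish, wotluhik → nowotluhikish) add no- … -ish around the stem.
The other pattern: stems with 1 vowel add the prefix ti-.
So diwhamaw → nodiwhamawish.

nodiwhamawish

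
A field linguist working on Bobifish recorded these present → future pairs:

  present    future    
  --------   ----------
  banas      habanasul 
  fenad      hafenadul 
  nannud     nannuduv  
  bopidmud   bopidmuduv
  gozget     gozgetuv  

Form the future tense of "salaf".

fenad and nannud both end in -d yet inflect differently (hafenadul, nannuduv), so the final letter is not what conditions the rule; the last vowel is.
"salaf" has last vowel 'a'. The stems whose last vowel is 'a' (banas → habanasul, fenad → hafenadul) add ha- … -ul around the stem.
So salaf → hasalaful.

hasalaful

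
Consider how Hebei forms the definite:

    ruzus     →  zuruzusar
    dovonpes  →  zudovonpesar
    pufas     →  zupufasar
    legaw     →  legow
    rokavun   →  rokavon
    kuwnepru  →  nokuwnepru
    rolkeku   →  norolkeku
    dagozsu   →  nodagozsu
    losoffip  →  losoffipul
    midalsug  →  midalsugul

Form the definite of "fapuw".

fapow

pufas and legaw both have last vowel 'a' yet inflect differently (zupufasar, legow), so the last vowel is not what conditions the rule; the final letter is.
"fapuw" ends in -w. The one such stem in the data (legaw → legow) changes the last vowel to 'o' (as does rokavun), so the same rule applies.
The other patterns: stems ending in -s add zu- … -ar around the stem; stems ending in -u add the prefix no-; stems ending in -g or -p add -ul.
So fapuw → fapow.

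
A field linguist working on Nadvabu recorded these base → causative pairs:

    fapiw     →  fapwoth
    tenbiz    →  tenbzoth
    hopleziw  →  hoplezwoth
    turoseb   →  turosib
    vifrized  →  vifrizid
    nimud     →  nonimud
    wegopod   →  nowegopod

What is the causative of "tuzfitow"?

vifrized and nimud both end in -d yet inflect differently (vifrizid, nonimud), so the final letter is not what conditions the rule; the last vowel is.
"tuzfitow" has last vowel 'o'. The one such stem in the data (wegopod → nowegopod) adds the prefix no-, so the same rule applies.
The other patterns: stems whose last vowel is 'i' delete the last vowel and add -oth; stems whose last vowel is 'e' change the last vowel to 'i'.
So tuzfitow → notuzfitow.

notuzfitow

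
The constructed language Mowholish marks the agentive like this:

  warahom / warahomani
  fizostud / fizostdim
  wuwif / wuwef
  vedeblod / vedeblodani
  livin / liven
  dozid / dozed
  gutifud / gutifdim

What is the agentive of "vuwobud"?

vuwobdim

gutifud and dozid both end in -d yet inflect differently (gutifdim, dozed), so the final letter is not what conditions the rule; the last vowel is.
"vuwobud" has last vowel 'u'. The stems whose last vowel is 'u' (gutifud → gutifdim, fizostud → fizostdim) delete the last vowel and add -im.
So vuwobud → vuwobdim.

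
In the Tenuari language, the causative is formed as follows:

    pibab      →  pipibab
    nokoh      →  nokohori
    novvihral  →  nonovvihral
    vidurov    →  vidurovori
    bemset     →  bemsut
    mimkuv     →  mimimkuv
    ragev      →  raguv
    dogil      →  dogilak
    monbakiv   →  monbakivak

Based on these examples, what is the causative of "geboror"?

vidurov and monbakiv both end in -v yet inflect differently (vidurovori, monbakivak), so the final letter is not what conditions the rule; the last vowel is.
"geboror" has last vowel 'o'. The stems whose last vowel is 'o' (vidurov → vidurovori, nokoh → nokohori) add -ori.
The other patterns: stems whose last vowel is 'i' add -ak; stems whose last vowel is 'e' change the last vowel to 'u'; stems whose last vowel is 'a' or 'u' repeat the first consonant+vowel as a prefix.
So geboror → gebororori.

gebororori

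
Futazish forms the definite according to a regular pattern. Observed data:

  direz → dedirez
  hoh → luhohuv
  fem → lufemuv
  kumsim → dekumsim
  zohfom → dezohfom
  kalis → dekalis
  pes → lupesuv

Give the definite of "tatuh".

"tatuh" has 2 vowels. The stems with 2 vowels (zohfom → dezohfom, kumsim → dekumsim, kalis → dekalis) add the prefix de-.
So tatuh → detatuh.

detatuh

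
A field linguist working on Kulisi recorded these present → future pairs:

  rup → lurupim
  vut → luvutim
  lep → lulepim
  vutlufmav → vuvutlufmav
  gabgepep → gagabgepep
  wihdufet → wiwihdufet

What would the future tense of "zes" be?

luzesim

rup and gabgepep both end in -p yet inflect differently (lurupim, gagabgepep), so the final letter is not what conditions the rule; the number of vowels is.
"zes" has 1 vowel. The stems with 1 vowel (rup → lurupim, vut → luvutim, lep → lulepim) add lu- … -im around the stem.
So zes → luzesim.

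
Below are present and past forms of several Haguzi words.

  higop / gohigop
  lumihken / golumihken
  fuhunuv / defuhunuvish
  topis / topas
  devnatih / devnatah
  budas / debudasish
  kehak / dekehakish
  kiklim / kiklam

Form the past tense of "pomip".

topis and budas both end in -s yet inflect differently (topas, debudasish), so the final letter is not what conditions the rule; the last vowel is.
"pomip" has last vowel 'i'. The stems whose last vowel is 'i' (topis → topas, devnatih → devnatah, kiklim → kiklam) change the last vowel to 'a'.
The other patterns: stems whose last vowel is 'a' or 'u' add de- … -ish around the stem; stems whose last vowel is 'e' or 'o' add the prefix go-.
So pomip → pomap.

pomap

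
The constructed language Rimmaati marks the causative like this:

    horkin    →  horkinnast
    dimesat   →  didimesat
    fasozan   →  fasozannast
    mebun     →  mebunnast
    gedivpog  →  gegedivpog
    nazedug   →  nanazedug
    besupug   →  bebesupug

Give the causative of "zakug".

"zakug" ends in -g. The stems ending in -g (nazedug → nanazedug, gedivpog → gegedivpog, besupug → bebesupug) repeat the first consonant+vowel as a prefix.
So zakug → zazakug.

zazakug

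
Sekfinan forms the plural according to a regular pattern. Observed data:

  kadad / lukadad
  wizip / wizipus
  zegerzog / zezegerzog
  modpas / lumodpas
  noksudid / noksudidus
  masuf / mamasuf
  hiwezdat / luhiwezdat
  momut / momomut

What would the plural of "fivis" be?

fivisus

noksudid and kadad both end in -d yet inflect differently (noksudidus, lukadad), so the final letter is not what conditions the rule; the last vowel is.
"fivis" has last vowel 'i'. The stems whose last vowel is 'i' (wizip → wizipus, noksudid → noksudidus) add -us.
So fivis → fivisus.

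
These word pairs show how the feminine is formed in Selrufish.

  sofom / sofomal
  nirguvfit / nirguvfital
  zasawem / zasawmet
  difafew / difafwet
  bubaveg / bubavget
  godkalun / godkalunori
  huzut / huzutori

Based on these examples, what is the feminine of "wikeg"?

wikget

sofom and zasawem both end in -m yet inflect differently (sofomal, zasawmet), so the final letter is not what conditions the rule; the last vowel is.
"wikeg" has last vowel 'e'. The stems whose last vowel is 'e' (zasawem → zasawmet, difafew → difafwet, bubaveg → bubavget) delete the last vowel and add -et.
The other patterns: stems whose last vowel is 'i' or 'o' add -al; stems whose last vowel is 'u' add -ori.
So wikeg → wikget.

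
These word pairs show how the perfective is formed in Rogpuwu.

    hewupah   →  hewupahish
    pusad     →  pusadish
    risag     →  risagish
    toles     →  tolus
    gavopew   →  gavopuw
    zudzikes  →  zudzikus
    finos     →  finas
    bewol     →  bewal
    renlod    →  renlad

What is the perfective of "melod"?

melad

"melod" has last vowel 'o'. The stems whose last vowel is 'o' (finos → finas, bewol → bewal, renlod → renlad) change the last vowel to 'a'.
The other patterns: stems whose last vowel is 'a' add -ish; stems whose last vowel is 'e' change the last vowel to 'u'.
So melod → melad.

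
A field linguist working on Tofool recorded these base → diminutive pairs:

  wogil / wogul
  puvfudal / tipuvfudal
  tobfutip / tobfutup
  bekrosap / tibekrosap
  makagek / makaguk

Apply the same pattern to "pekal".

tipekal

puvfudal and wogil both end in -l yet inflect differently (tipuvfudal, wogul), so the final letter is not what conditions the rule; the last vowel is.
"pekal" has last vowel 'a'. The stems whose last vowel is 'a' (bekrosap → tibekrosap, puvfudal → tipuvfudal) add the prefix ti-.
So pekal → tipekal.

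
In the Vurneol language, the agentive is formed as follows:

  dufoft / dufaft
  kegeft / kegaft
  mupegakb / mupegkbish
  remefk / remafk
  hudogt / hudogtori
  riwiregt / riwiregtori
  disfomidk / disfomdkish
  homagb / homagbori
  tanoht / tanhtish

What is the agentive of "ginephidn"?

"ginephidn" has second-to-last letter 'd'. The one such stem in the data (disfomidk → disfomdkish) deletes the last vowel and adds -ish (as do mupegakb, tanoht), so the same rule applies.
So ginephidn → ginephdnish.

ginephdnish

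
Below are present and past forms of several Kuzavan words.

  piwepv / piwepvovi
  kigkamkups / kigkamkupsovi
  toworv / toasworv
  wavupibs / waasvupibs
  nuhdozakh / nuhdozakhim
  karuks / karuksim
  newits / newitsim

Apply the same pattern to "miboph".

mibophovi

piwepv and toworv both end in -v yet inflect differently (piwepvovi, toasworv), so the final letter is not what conditions the rule; the second-to-last letter is.
"miboph" has second-to-last letter 'p'. The stems whose second-to-last letter is 'p' (piwepv → piwepvovi, kigkamkups → kigkamkupsovi) add -ovi.
So miboph → mibophovi.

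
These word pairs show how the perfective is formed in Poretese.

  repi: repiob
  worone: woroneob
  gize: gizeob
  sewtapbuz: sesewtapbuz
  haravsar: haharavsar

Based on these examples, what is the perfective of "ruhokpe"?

ruhokpeob

"ruhokpe" ends in a vowel. The stems ending in a vowel (worone → woroneob, repi → repiob, gize → gizeob) add -ob.
So ruhokpe → ruhokpeob.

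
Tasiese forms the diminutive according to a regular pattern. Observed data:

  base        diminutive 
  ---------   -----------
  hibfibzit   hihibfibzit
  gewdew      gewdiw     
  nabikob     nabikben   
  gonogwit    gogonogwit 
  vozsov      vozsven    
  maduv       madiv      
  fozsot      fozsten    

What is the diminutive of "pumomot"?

pumomten

gonogwit and fozsot both end in -t yet inflect differently (gogonogwit, fozsten), so the final letter is not what conditions the rule; the last vowel is.
"pumomot" has last vowel 'o'. The stems whose last vowel is 'o' (nabikob → nabikben, fozsot → fozsten, vozsov → vozsven) delete the last vowel and add -en.
The other patterns: stems whose last vowel is 'i' repeat the first consonant+vowel as a prefix; stems whose last vowel is 'e' or 'u' change the last vowel to 'i'.
So pumomot → pumomten.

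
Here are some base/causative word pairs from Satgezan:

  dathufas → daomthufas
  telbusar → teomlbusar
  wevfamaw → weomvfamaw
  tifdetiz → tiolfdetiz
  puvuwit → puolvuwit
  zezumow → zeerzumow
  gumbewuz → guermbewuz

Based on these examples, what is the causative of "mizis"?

wevfamaw and zezumow both end in -w yet inflect differently (weomvfamaw, zeerzumow), so the final letter is not what conditions the rule; the last vowel is.
"mizis" has last vowel 'i'. The stems whose last vowel is 'i' (tifdetiz → tiolfdetiz, puvuwit → puolvuwit) insert -ol- after the first vowel.
So mizis → miolzis.

miolzis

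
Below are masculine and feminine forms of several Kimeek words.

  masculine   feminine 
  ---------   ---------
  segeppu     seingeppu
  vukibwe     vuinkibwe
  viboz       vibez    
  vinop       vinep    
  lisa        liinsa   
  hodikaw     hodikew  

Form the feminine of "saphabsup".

saphabsep

lisa and hodikaw both have last vowel 'a' yet inflect differently (liinsa, hodikew), so the last vowel is not what conditions the rule; whether the stem ends in a vowel or a consonant is.
"saphabsup" ends in a consonant. The stems ending in a consonant (vinop → vinep, hodikaw → hodikew, viboz → vibez) change the last vowel to 'e'.
So saphabsup → saphabsep.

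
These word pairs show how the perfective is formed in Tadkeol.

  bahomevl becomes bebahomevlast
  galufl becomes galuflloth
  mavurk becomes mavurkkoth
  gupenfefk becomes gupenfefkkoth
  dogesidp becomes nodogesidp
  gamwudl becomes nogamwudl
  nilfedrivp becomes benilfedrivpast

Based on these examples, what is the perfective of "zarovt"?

dogesidp and nilfedrivp both end in -p yet inflect differently (nodogesidp, benilfedrivpast), so the final letter is not what conditions the rule; the second-to-last letter is.
"zarovt" has second-to-last letter 'v'. The stems whose second-to-last letter is 'v' (nilfedrivp → benilfedrivpast, bahomevl → bebahomevlast) add be- … -ast around the stem.
The other patterns: stems whose second-to-last letter is 'd' add the prefix no-; stems whose second-to-last letter is 'f' or 'r' double the final consonant and add -oth.
So zarovt → bezarovtast.

bezarovtast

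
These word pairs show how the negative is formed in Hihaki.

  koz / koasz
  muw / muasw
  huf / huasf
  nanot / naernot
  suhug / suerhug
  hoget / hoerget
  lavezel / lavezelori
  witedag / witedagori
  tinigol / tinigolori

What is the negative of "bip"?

biasp

suhug and witedag both end in -g yet inflect differently (suerhug, witedagori), so the final letter is not what conditions the rule; the number of vowels is.
"bip" has 1 vowel. The stems with 1 vowel (koz → koasz, muw → muasw, huf → huasf) insert -as- after the first vowel.
So bip → biasp.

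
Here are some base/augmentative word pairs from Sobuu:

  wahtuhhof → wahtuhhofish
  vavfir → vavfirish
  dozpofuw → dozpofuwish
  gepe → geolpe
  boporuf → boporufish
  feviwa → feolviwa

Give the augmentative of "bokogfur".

"bokogfur" ends in a consonant. The stems ending in a consonant (boporuf → boporufish, dozpofuw → dozpofuwish, wahtuhhof → wahtuhhofish) add -ish.
So bokogfur → bokogfurish.

bokogfurish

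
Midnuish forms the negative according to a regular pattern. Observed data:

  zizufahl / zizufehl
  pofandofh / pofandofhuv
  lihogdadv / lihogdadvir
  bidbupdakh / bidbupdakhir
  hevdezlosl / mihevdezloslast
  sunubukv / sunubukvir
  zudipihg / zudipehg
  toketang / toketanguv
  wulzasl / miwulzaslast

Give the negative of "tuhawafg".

toketang and zudipihg both end in -g yet inflect differently (toketanguv, zudipehg), so the final letter is not what conditions the rule; the second-to-last letter is.
"tuhawafg" has second-to-last letter 'f'. The one such stem in the data (pofandofh → pofandofhuv) adds -uv, so the same rule applies.
The other patterns: stems whose second-to-last letter is 'h' change the last vowel to 'e'; stems whose second-to-last letter is 's' add mi- … -ast around the stem; stems whose second-to-last letter is 'd' or 'k' add -ir.
So tuhawafg → tuhawafguv.

tuhawafguv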